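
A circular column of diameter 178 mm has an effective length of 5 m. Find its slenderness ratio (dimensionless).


Radius of gyration r = d / 4 = 178 / 4 = 44.5 mm
L_eff = 5000.0 mm
Slenderness ratio = L / r = 5000.0 / 44.5 = 112.36 (dimensionless)

112.36 (dimensionless)


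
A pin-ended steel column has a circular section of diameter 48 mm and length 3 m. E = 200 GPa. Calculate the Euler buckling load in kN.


I = pi * d^4 / 64 = 260576.26 mm^4
L = 3000.0 mm
P_cr = pi^2 * E * I / L^2
= 9.8696 * 200000.0 * 260576.26 / 3000.0^2
= 57150.77 N = 57.1508 kN

57.1508 kN


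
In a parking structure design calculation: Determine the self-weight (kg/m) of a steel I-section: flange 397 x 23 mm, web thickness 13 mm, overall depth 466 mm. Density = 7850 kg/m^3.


A_flanges = 2 * 397 * 23 = 18262 mm^2
A_web = (466 - 2 * 23) * 13 = 5460 mm^2
A_total = 18262 + 5460 = 23722 mm^2 = 0.023722 m^2
Weight = rho * A = 7850 * 0.023722 = 186.2177 kg/m

186.2177 kg/m


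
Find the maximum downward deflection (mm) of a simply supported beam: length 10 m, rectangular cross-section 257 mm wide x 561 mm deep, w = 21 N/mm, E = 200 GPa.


I = 257 * 561^3 / 12 = 3781294134.75 mm^4
L = 10000.0 mm, w = 21 N/mm, E = 200000.0 MPa
delta = 5 * w * L^4 / (384 * E * I)
= 5 * 21 * 10000.0^4 / (384 * 200000.0 * 3781294134.75)
= 3.6157 mm

3.6157 mm


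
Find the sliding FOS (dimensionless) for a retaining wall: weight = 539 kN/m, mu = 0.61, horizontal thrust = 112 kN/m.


Resisting force = mu * W = 0.61 * 539 = 328.79 kN/m
FOS = Resisting / Driving = 328.79 / 112
= 2.9356 (dimensionless)

2.9356 (dimensionless)


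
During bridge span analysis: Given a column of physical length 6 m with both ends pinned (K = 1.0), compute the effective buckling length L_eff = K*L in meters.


L_eff = K * L
= 1.0 * 6
= 6.0 m

6.0 m


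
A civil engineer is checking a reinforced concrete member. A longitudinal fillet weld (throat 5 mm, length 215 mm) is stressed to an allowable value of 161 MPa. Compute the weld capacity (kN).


Strength = throat * length * allowable stress
= 5 * 215 * 161 N
= 173075 N
= 173.07 kN

173.07 kN


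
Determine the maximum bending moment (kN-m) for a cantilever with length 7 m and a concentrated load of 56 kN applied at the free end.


For a cantilever with a point load at the free end:
M_max = P * L = 56 * 7 = 392 kN-m

392 kN-m


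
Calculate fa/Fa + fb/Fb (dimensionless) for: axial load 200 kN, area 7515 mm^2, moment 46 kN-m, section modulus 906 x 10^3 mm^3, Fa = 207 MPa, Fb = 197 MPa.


f_a = P / A = 200000.0 / 7515 = 26.6134 MPa
f_b = M / S = 46000000.0 / 906000.0 = 50.7726 MPa
Ratio = f_a / Fa + f_b / Fb
= 26.6134 / 207 + 50.7726 / 197
= 0.3863 (dimensionless)

0.3863 (dimensionless)


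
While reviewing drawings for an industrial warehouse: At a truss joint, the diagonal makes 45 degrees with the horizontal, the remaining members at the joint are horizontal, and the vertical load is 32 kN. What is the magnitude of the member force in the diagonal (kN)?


At the joint, only the diagonal has a vertical component, so vertical equilibrium gives:
F * sin(45) = 32
F = 32 / sin(45)
= 32 / 0.707107
= 45.25 kN

45.25 kN


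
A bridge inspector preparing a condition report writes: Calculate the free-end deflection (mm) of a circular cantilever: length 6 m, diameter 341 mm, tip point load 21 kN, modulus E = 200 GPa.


I = pi * d^4 / 64 = pi * 341^4 / 64 = 663723836.22 mm^4
L = 6000.0 mm, P = 21000.0 N, E = 200000.0 MPa
delta = P * L^3 / (3 * E * I)
= 21000.0 * 6000.0^3 / (3 * 200000.0 * 663723836.22)
= 11.3903 mm

11.3903 mm


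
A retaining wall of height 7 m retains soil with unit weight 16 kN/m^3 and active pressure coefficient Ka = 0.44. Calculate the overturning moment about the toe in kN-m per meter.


Pa = 0.5 * Ka * gamma * H^2
= 0.5 * 0.44 * 16 * 7^2
= 172.48 kN/m
Arm = H / 3 = 7 / 3 = 2.3333 m
Mo = Pa * arm = Pa * H / 3 = 172.48 * 7 / 3 = 402.4533 kN-m/m

402.4533 kN-m/m


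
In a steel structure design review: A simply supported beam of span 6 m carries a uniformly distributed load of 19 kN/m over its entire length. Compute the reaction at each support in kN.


Total load = w * L = 19 * 6 = 114 kN
By symmetry, each reaction R = total / 2 = 114 / 2 = 57.0 kN

57.0 kN


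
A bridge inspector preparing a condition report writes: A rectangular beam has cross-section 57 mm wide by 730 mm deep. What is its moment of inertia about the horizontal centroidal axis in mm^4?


I = b * h^3 / 12
= 57 * 730^3 / 12
= 57 * 389017000 / 12
= 1847830750.0 mm^4

1847830750.0 mm^4


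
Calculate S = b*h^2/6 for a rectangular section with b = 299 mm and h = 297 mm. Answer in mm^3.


S = b * h^2 / 6
= 299 * 297^2 / 6
= 299 * 88209 / 6
= 4395748.5 mm^3

4395748.5 mm^3


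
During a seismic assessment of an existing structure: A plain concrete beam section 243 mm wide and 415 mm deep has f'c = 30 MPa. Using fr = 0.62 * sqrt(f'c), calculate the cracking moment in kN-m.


fr = 0.62 * sqrt(30) = 0.62 * 5.4772 = 3.3959 MPa
I = 243 * 415^3 / 12 = 1447335843.75 mm^4
y_t = 207.5 mm
M_cr = fr * I / y_t = 3.3959 * 1447335843.75 / 207.5 N-mm
= 23.6866 kN-m

23.6866 kN-m


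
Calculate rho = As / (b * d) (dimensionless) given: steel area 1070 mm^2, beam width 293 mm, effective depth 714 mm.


rho = As / (b * d)
= 1070 / (293 * 714)
= 1070 / 209202
= 0.005115 (dimensionless)

0.005115 (dimensionless)


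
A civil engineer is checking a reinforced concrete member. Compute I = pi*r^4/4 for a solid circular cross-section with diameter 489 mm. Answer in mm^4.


r = d / 2 = 489 / 2 = 244.5 mm
I = pi * r^4 / 4 = pi * 244.5^4 / 4
= 2806760365.59 mm^4

2806760365.59 mm^4


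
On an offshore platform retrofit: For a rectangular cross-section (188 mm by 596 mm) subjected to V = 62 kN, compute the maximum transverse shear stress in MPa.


A = b * h = 188 * 596 = 112048 mm^2
V = 62 kN = 62000.0 N
tau_max = 1.5 * V / A = 1.5 * 62000.0 / 112048
= 0.83 MPa

0.83 MPa


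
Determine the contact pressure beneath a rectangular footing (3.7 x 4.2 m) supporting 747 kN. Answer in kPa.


A = 3.7 * 4.2 = 15.54 m^2
q = P / A = 747 / 15.54
= 48.0695 kPa

48.0695 kPa


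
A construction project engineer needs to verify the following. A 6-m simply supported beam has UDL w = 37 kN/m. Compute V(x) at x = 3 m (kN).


R_A = w * L / 2 = 37 * 6 / 2 = 111.0 kN
V(x) = R_A - w * x = 111.0 - 37 * 3
= 0.0 kN

0.0 kN


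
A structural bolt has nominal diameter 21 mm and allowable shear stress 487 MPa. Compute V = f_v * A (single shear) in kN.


A = pi * d^2 / 4 = pi * 21^2 / 4 = 346.3606 mm^2
V = f_v * A / 1000 = 487 * 346.3606 / 1000
= 168.6776 kN

168.6776 kN


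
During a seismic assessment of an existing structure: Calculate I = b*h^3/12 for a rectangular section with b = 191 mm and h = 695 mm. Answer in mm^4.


I = b * h^3 / 12
= 191 * 695^3 / 12
= 191 * 335702375 / 12
= 5343262802.08 mm^4

5343262802.08 mm^4


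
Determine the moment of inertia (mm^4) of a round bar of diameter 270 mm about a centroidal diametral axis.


r = d / 2 = 270 / 2 = 135.0 mm
I = pi * r^4 / 4 = pi * 135.0^4 / 4
= 260870490.85 mm^4

260870490.85 mm^4


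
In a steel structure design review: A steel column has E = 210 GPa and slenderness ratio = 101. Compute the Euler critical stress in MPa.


sigma_cr = pi^2 * E / lambda^2
= 9.8696 * 210000.0 / 101^2
= 9.8696 * 210000.0 / 10201
= 203.1778 MPa

203.1778 MPa


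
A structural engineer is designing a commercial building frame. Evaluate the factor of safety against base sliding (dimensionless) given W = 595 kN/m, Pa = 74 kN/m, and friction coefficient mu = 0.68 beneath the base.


Resisting force = mu * W = 0.68 * 595 = 404.6 kN/m
FOS = Resisting / Driving = 404.6 / 74
= 5.4676 (dimensionless)

5.4676 (dimensionless)


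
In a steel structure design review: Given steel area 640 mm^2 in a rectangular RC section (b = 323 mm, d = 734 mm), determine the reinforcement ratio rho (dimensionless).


rho = As / (b * d)
= 640 / (323 * 734)
= 640 / 237082
= 0.002699 (dimensionless)

0.002699 (dimensionless)


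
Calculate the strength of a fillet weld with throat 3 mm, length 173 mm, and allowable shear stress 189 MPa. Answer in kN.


Strength = throat * length * allowable stress
= 3 * 173 * 189 N
= 98091 N
= 98.09 kN

98.09 kN


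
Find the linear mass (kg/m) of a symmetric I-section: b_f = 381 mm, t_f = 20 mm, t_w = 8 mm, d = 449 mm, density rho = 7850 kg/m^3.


A_flanges = 2 * 381 * 20 = 15240 mm^2
A_web = (449 - 2 * 20) * 8 = 3272 mm^2
A_total = 15240 + 3272 = 18512 mm^2 = 0.018512 m^2
Weight = rho * A = 7850 * 0.018512 = 145.3192 kg/m

145.3192 kg/m


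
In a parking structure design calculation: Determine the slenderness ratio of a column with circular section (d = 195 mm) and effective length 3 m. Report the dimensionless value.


Radius of gyration r = d / 4 = 195 / 4 = 48.75 mm
L_eff = 3000.0 mm
Slenderness ratio = L / r = 3000.0 / 48.75 = 61.54 (dimensionless)

61.54 (dimensionless)


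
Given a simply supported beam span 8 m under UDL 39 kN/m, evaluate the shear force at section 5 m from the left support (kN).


R_A = w * L / 2 = 39 * 8 / 2 = 156.0 kN
V(x) = R_A - w * x = 156.0 - 39 * 5
= -39.0 kN

-39.0 kN


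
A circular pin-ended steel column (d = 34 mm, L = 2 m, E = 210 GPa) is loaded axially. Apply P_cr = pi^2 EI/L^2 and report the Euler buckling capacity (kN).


I = pi * d^4 / 64 = 65597.24 mm^4
L = 2000.0 mm
P_cr = pi^2 * E * I / L^2
= 9.8696 * 210000.0 * 65597.24 / 2000.0^2
= 33989.49 N = 33.9895 kN

33.9895 kN


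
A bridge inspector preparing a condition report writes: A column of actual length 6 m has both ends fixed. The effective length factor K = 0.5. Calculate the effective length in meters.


L_eff = K * L
= 0.5 * 6
= 3.0 m

3.0 m


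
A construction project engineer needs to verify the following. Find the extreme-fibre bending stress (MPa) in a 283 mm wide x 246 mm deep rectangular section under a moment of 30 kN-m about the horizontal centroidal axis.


I = b * h^3 / 12 = 283 * 246^3 / 12 = 351083574.0 mm^4
y = h / 2 = 246 / 2 = 123.0 mm
M = 30 kN-m = 30000000.0 N-mm
sigma = M * y / I = 30000000.0 * 123.0 / 351083574.0
= 10.51 MPa

10.51 MPa


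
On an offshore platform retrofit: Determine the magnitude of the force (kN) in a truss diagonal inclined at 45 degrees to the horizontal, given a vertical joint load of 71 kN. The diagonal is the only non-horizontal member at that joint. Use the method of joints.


At the joint, only the diagonal has a vertical component, so vertical equilibrium gives:
F * sin(45) = 71
F = 71 / sin(45)
= 71 / 0.707107
= 100.41 kN

100.41 kN


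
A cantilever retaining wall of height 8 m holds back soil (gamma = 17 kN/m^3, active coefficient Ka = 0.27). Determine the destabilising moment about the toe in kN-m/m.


Pa = 0.5 * Ka * gamma * H^2
= 0.5 * 0.27 * 17 * 8^2
= 146.88 kN/m
Arm = H / 3 = 8 / 3 = 2.6667 m
Mo = Pa * arm = Pa * H / 3 = 146.88 * 8 / 3 = 391.68 kN-m/m

391.68 kN-m/m


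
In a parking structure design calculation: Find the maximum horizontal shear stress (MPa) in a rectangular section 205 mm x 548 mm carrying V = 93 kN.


A = b * h = 205 * 548 = 112340 mm^2
V = 93 kN = 93000.0 N
tau_max = 1.5 * V / A = 1.5 * 93000.0 / 112340
= 1.2418 MPa

1.2418 MPa


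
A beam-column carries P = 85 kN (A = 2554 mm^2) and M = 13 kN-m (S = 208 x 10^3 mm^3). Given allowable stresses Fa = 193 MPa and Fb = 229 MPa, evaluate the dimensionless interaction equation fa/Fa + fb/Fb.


f_a = P / A = 85000.0 / 2554 = 33.2811 MPa
f_b = M / S = 13000000.0 / 208000.0 = 62.5 MPa
Ratio = f_a / Fa + f_b / Fb
= 33.2811 / 193 + 62.5 / 229
= 0.4454 (dimensionless)

0.4454 (dimensionless)


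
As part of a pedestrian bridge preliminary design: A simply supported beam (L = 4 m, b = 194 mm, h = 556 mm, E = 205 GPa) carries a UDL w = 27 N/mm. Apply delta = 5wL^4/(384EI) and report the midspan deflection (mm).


I = 194 * 556^3 / 12 = 2778720458.67 mm^4
L = 4000.0 mm, w = 27 N/mm, E = 205000.0 MPa
delta = 5 * w * L^4 / (384 * E * I)
= 5 * 27 * 4000.0^4 / (384 * 205000.0 * 2778720458.67)
= 0.158 mm

0.158 mm


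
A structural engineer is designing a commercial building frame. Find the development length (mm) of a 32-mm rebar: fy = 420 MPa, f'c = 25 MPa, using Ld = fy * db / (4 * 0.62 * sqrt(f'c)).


Ld = (fy * db) / (4 * 0.62 * sqrt(f'c))
= (420 * 32) / (4 * 0.62 * sqrt(25))
= 13440 / 12.4
= 1083.87 mm

1083.87 mm


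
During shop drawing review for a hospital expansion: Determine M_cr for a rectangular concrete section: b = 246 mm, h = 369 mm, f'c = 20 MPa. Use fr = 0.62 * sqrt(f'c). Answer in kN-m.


fr = 0.62 * sqrt(20) = 0.62 * 4.4721 = 2.7727 MPa
I = 246 * 369^3 / 12 = 1029989884.5 mm^4
y_t = 184.5 mm
M_cr = fr * I / y_t = 2.7727 * 1029989884.5 / 184.5 N-mm
= 15.479 kN-m

15.479 kN-m


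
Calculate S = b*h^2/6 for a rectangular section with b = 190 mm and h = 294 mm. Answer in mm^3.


S = b * h^2 / 6
= 190 * 294^2 / 6
= 190 * 86436 / 6
= 2737140.0 mm^3

2737140.0 mm^3


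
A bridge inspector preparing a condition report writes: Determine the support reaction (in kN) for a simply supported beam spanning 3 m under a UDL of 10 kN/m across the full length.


Total load = w * L = 10 * 3 = 30 kN
By symmetry, each reaction R = total / 2 = 30 / 2 = 15.0 kN

15.0 kN


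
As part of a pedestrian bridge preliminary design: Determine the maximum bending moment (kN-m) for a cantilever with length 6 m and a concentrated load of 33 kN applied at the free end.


For a cantilever with a point load at the free end:
M_max = P * L = 33 * 6 = 198 kN-m

198 kN-m


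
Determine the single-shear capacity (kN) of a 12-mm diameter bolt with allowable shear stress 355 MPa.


A = pi * d^2 / 4 = pi * 12^2 / 4 = 113.0973 mm^2
V = f_v * A / 1000 = 355 * 113.0973 / 1000
= 40.1496 kN

40.1496 kN


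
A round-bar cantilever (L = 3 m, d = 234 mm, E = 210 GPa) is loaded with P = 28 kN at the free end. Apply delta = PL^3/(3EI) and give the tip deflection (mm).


I = pi * d^4 / 64 = pi * 234^4 / 64 = 147174757.31 mm^4
L = 3000.0 mm, P = 28000.0 N, E = 210000.0 MPa
delta = P * L^3 / (3 * E * I)
= 28000.0 * 3000.0^3 / (3 * 210000.0 * 147174757.31)
= 8.1536 mm

8.1536 mm


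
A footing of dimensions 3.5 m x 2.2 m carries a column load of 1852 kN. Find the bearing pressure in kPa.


A = 3.5 * 2.2 = 7.7 m^2
q = P / A = 1852 / 7.7
= 240.5195 kPa

240.5195 kPa


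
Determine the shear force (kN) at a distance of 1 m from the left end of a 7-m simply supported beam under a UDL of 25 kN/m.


R_A = w * L / 2 = 25 * 7 / 2 = 87.5 kN
V(x) = R_A - w * x = 87.5 - 25 * 1
= 62.5 kN

62.5 kN


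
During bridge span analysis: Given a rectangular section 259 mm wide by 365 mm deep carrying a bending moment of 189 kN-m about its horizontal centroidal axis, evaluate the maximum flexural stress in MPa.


I = b * h^3 / 12 = 259 * 365^3 / 12 = 1049535447.92 mm^4
y = h / 2 = 365 / 2 = 182.5 mm
M = 189 kN-m = 189000000.0 N-mm
sigma = M * y / I = 189000000.0 * 182.5 / 1049535447.92
= 32.86 MPa

32.86 MPa


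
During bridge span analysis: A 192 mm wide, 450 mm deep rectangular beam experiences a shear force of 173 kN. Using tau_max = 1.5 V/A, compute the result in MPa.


A = b * h = 192 * 450 = 86400 mm^2
V = 173 kN = 173000.0 N
tau_max = 1.5 * V / A = 1.5 * 173000.0 / 86400
= 3.0035 MPa

3.0035 MPa


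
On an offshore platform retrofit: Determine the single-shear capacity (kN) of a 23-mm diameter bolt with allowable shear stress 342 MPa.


A = pi * d^2 / 4 = pi * 23^2 / 4 = 415.4756 mm^2
V = f_v * A / 1000 = 342 * 415.4756 / 1000
= 142.0927 kN

142.0927 kN


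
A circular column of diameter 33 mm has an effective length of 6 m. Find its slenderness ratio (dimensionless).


Radius of gyration r = d / 4 = 33 / 4 = 8.25 mm
L_eff = 6000.0 mm
Slenderness ratio = L / r = 6000.0 / 8.25 = 727.27 (dimensionless)

727.27 (dimensionless)


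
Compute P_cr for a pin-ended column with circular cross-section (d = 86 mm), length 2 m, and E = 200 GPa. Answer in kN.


I = pi * d^4 / 64 = 2685120.03 mm^4
L = 2000.0 mm
P_cr = pi^2 * E * I / L^2
= 9.8696 * 200000.0 * 2685120.03 / 2000.0^2
= 1325053.62 N = 1325.0536 kN

1325.0536 kN


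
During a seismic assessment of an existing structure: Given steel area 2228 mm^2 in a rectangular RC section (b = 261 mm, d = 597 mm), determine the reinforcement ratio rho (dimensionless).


rho = As / (b * d)
= 2228 / (261 * 597)
= 2228 / 155817
= 0.014299 (dimensionless)

0.014299 (dimensionless)


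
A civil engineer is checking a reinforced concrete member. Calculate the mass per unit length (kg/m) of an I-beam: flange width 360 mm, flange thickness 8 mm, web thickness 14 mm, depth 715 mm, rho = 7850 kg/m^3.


A_flanges = 2 * 360 * 8 = 5760 mm^2
A_web = (715 - 2 * 8) * 14 = 9786 mm^2
A_total = 5760 + 9786 = 15546 mm^2 = 0.015546 m^2
Weight = rho * A = 7850 * 0.015546 = 122.0361 kg/m

122.0361 kg/m


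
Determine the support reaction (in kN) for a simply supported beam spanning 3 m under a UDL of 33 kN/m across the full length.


Total load = w * L = 33 * 3 = 99 kN
By symmetry, each reaction R = total / 2 = 99 / 2 = 49.5 kN

49.5 kN


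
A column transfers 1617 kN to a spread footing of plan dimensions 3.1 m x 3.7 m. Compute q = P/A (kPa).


A = 3.1 * 3.7 = 11.47 m^2
q = P / A = 1617 / 11.47
= 140.9765 kPa

140.9765 kPa


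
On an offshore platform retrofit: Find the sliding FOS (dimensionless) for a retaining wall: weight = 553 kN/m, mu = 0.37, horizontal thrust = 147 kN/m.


Resisting force = mu * W = 0.37 * 553 = 204.61 kN/m
FOS = Resisting / Driving = 204.61 / 147
= 1.3919 (dimensionless)

1.3919 (dimensionless)


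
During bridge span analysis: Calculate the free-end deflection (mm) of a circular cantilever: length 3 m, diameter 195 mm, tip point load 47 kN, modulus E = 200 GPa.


I = pi * d^4 / 64 = pi * 195^4 / 64 = 70975480.96 mm^4
L = 3000.0 mm, P = 47000.0 N, E = 200000.0 MPa
delta = P * L^3 / (3 * E * I)
= 47000.0 * 3000.0^3 / (3 * 200000.0 * 70975480.96)
= 29.799 mm

29.799 mm


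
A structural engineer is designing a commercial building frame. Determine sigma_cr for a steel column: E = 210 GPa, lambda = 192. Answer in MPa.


sigma_cr = pi^2 * E / lambda^2
= 9.8696 * 210000.0 / 192^2
= 9.8696 * 210000.0 / 36864
= 56.2233 MPa

56.2233 MPa


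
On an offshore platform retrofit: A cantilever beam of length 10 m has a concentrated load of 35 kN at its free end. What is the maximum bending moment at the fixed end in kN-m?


For a cantilever with a point load at the free end:
M_max = P * L = 35 * 10 = 350 kN-m

350 kN-m


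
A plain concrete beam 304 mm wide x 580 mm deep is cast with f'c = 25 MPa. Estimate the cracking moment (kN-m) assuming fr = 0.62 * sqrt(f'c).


fr = 0.62 * sqrt(25) = 0.62 * 5.0 = 3.1 MPa
I = 304 * 580^3 / 12 = 4942837333.33 mm^4
y_t = 290.0 mm
M_cr = fr * I / y_t = 3.1 * 4942837333.33 / 290.0 N-mm
= 52.8372 kN-m

52.8372 kN-m


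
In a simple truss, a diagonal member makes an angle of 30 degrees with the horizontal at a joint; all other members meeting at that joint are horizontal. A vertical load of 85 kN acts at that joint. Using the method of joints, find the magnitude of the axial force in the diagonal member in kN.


At the joint, only the diagonal has a vertical component, so vertical equilibrium gives:
F * sin(30) = 85
F = 85 / sin(30)
= 85 / 0.5
= 170.0 kN

170.0 kN


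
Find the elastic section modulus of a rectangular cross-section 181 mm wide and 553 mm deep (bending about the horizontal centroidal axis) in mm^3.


S = b * h^2 / 6
= 181 * 553^2 / 6
= 181 * 305809 / 6
= 9225238.17 mm^3

9225238.17 mm^3


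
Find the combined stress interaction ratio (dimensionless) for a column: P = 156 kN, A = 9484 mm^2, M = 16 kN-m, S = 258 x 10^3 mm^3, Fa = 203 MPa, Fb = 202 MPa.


f_a = P / A = 156000.0 / 9484 = 16.4488 MPa
f_b = M / S = 16000000.0 / 258000.0 = 62.0155 MPa
Ratio = f_a / Fa + f_b / Fb
= 16.4488 / 203 + 62.0155 / 202
= 0.388 (dimensionless)

0.388 (dimensionless)


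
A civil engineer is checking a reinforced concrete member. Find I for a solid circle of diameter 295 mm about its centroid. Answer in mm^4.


r = d / 2 = 295 / 2 = 147.5 mm
I = pi * r^4 / 4 = pi * 147.5^4 / 4
= 371755979.48 mm^4

371755979.48 mm^4


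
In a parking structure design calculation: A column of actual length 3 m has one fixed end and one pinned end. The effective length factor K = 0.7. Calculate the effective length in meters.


L_eff = K * L
= 0.7 * 3
= 2.1 m

2.1 m


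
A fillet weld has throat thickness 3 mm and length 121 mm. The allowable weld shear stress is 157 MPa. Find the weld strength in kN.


Strength = throat * length * allowable stress
= 3 * 121 * 157 N
= 56991 N
= 56.99 kN

56.99 kN


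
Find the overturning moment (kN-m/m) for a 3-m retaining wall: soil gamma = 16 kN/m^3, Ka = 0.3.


Pa = 0.5 * Ka * gamma * H^2
= 0.5 * 0.3 * 16 * 3^2
= 21.6 kN/m
Arm = H / 3 = 3 / 3 = 1.0 m
Mo = Pa * arm = Pa * H / 3 = 21.6 * 3 / 3 = 21.6 kN-m/m

21.6 kN-m/m


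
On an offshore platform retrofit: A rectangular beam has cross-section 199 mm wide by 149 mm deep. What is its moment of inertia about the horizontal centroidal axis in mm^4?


I = b * h^3 / 12
= 199 * 149^3 / 12
= 199 * 3307949 / 12
= 54856820.92 mm^4

54856820.92 mm^4


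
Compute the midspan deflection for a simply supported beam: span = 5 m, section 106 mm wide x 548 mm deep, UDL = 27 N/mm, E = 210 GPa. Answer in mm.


I = 106 * 548^3 / 12 = 1453671562.67 mm^4
L = 5000.0 mm, w = 27 N/mm, E = 210000.0 MPa
delta = 5 * w * L^4 / (384 * E * I)
= 5 * 27 * 5000.0^4 / (384 * 210000.0 * 1453671562.67)
= 0.7198 mm

0.7198 mm


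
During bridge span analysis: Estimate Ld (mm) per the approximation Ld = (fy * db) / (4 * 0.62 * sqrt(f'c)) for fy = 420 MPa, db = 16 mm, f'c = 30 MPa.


Ld = (fy * db) / (4 * 0.62 * sqrt(f'c))
= (420 * 16) / (4 * 0.62 * sqrt(30))
= 6720 / 13.5835
= 494.72 mm

494.72 mm


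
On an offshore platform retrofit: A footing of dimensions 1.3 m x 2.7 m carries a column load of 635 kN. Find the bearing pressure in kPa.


A = 1.3 * 2.7 = 3.51 m^2
q = P / A = 635 / 3.51
= 180.9117 kPa

180.9117 kPa


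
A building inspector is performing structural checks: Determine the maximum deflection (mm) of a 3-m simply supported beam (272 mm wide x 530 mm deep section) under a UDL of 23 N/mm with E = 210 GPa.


I = 272 * 530^3 / 12 = 3374545333.33 mm^4
L = 3000.0 mm, w = 23 N/mm, E = 210000.0 MPa
delta = 5 * w * L^4 / (384 * E * I)
= 5 * 23 * 3000.0^4 / (384 * 210000.0 * 3374545333.33)
= 0.0342 mm

0.0342 mm


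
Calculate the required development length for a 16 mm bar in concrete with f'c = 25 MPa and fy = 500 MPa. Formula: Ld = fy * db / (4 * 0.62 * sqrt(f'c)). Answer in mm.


Ld = (fy * db) / (4 * 0.62 * sqrt(f'c))
= (500 * 16) / (4 * 0.62 * sqrt(25))
= 8000 / 12.4
= 645.16 mm

645.16 mm


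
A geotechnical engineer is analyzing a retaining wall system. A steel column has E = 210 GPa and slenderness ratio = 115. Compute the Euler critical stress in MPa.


sigma_cr = pi^2 * E / lambda^2
= 9.8696 * 210000.0 / 115^2
= 9.8696 * 210000.0 / 13225
= 156.7196 MPa

156.7196 MPa


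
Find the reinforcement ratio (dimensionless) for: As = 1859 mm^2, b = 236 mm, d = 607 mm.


rho = As / (b * d)
= 1859 / (236 * 607)
= 1859 / 143252
= 0.012977 (dimensionless)

0.012977 (dimensionless)


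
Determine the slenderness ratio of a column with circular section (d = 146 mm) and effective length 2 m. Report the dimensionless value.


Radius of gyration r = d / 4 = 146 / 4 = 36.5 mm
L_eff = 2000.0 mm
Slenderness ratio = L / r = 2000.0 / 36.5 = 54.79 (dimensionless)

54.79 (dimensionless)


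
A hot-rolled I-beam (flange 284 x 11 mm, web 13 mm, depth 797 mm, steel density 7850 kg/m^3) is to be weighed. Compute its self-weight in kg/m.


A_flanges = 2 * 284 * 11 = 6248 mm^2
A_web = (797 - 2 * 11) * 13 = 10075 mm^2
A_total = 6248 + 10075 = 16323 mm^2 = 0.016323 m^2
Weight = rho * A = 7850 * 0.016323 = 128.1355 kg/m

128.1355 kg/m


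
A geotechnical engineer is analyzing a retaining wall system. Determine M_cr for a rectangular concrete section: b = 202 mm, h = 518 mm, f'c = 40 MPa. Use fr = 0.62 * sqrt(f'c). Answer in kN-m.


fr = 0.62 * sqrt(40) = 0.62 * 6.3246 = 3.9212 MPa
I = 202 * 518^3 / 12 = 2339695838.67 mm^4
y_t = 259.0 mm
M_cr = fr * I / y_t = 3.9212 * 2339695838.67 / 259.0 N-mm
= 35.4227 kN-m

35.4227 kN-m


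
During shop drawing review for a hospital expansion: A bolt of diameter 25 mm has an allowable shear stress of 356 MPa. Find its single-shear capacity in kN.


A = pi * d^2 / 4 = pi * 25^2 / 4 = 490.8739 mm^2
V = f_v * A / 1000 = 356 * 490.8739 / 1000
= 174.7511 kN

174.7511 kN


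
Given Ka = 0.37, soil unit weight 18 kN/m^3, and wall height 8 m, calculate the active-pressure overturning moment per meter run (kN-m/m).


Pa = 0.5 * Ka * gamma * H^2
= 0.5 * 0.37 * 18 * 8^2
= 213.12 kN/m
Arm = H / 3 = 8 / 3 = 2.6667 m
Mo = Pa * arm = Pa * H / 3 = 213.12 * 8 / 3 = 568.32 kN-m/m

568.32 kN-m/m


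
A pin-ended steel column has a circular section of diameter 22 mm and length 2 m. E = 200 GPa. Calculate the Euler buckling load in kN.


I = pi * d^4 / 64 = 11499.01 mm^4
L = 2000.0 mm
P_cr = pi^2 * E * I / L^2
= 9.8696 * 200000.0 * 11499.01 / 2000.0^2
= 5674.54 N = 5.6745 kN

5.6745 kN


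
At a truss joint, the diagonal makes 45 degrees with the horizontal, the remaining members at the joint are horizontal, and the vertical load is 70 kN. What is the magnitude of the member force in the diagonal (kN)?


At the joint, only the diagonal has a vertical component, so vertical equilibrium gives:
F * sin(45) = 70
F = 70 / sin(45)
= 70 / 0.707107
= 98.99 kN

98.99 kN


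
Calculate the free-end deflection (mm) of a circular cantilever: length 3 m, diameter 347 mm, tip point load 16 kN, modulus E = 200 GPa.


I = pi * d^4 / 64 = pi * 347^4 / 64 = 711684976.18 mm^4
L = 3000.0 mm, P = 16000.0 N, E = 200000.0 MPa
delta = P * L^3 / (3 * E * I)
= 16000.0 * 3000.0^3 / (3 * 200000.0 * 711684976.18)
= 1.0117 mm

1.0117 mm


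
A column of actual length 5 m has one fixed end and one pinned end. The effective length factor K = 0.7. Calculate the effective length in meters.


L_eff = K * L
= 0.7 * 5
= 3.5 m

3.5 m


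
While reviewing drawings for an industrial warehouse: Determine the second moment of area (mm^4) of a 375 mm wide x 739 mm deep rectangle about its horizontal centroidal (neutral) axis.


I = b * h^3 / 12
= 375 * 739^3 / 12
= 375 * 403583419 / 12
= 12611981843.75 mm^4

12611981843.75 mm^4


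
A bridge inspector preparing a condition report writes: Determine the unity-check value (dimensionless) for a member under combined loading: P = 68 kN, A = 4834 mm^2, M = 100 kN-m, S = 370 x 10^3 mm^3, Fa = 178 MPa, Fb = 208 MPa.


f_a = P / A = 68000.0 / 4834 = 14.067 MPa
f_b = M / S = 100000000.0 / 370000.0 = 270.2703 MPa
Ratio = f_a / Fa + f_b / Fb
= 14.067 / 178 + 270.2703 / 208
= 1.3784 (dimensionless)

1.3784 (dimensionless)


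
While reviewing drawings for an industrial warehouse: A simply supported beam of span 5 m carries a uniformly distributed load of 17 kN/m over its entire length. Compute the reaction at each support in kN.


Total load = w * L = 17 * 5 = 85 kN
By symmetry, each reaction R = total / 2 = 85 / 2 = 42.5 kN

42.5 kN


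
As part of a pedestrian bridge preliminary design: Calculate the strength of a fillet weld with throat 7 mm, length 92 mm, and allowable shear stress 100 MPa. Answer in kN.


Strength = throat * length * allowable stress
= 7 * 92 * 100 N
= 64400 N
= 64.4 kN

64.4 kN


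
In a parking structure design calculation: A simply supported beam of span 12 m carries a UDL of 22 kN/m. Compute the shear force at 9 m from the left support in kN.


R_A = w * L / 2 = 22 * 12 / 2 = 132.0 kN
V(x) = R_A - w * x = 132.0 - 22 * 9
= -66.0 kN

-66.0 kN


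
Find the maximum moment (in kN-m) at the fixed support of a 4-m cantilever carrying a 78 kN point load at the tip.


For a cantilever with a point load at the free end:
M_max = P * L = 78 * 4 = 312 kN-m

312 kN-m


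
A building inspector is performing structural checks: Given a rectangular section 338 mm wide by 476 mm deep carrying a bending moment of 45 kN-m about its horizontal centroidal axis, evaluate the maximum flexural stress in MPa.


I = b * h^3 / 12 = 338 * 476^3 / 12 = 3037779957.33 mm^4
y = h / 2 = 476 / 2 = 238.0 mm
M = 45 kN-m = 45000000.0 N-mm
sigma = M * y / I = 45000000.0 * 238.0 / 3037779957.33
= 3.53 MPa

3.53 MPa


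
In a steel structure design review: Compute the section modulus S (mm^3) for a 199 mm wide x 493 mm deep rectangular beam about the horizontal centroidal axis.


S = b * h^2 / 6
= 199 * 493^2 / 6
= 199 * 243049 / 6
= 8061125.17 mm^3

8061125.17 mm^3


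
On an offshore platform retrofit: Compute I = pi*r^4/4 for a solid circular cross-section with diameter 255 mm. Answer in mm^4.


r = d / 2 = 255 / 2 = 127.5 mm
I = pi * r^4 / 4 = pi * 127.5^4 / 4
= 207553767.2 mm^4

207553767.2 mm^4


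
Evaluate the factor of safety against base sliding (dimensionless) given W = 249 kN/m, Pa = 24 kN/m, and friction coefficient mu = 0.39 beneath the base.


Resisting force = mu * W = 0.39 * 249 = 97.11 kN/m
FOS = Resisting / Driving = 97.11 / 24
= 4.0462 (dimensionless)

4.0462 (dimensionless)


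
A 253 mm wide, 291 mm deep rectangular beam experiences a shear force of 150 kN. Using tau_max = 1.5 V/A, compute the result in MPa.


A = b * h = 253 * 291 = 73623 mm^2
V = 150 kN = 150000.0 N
tau_max = 1.5 * V / A = 1.5 * 150000.0 / 73623
= 3.0561 MPa

3.0561 MPa


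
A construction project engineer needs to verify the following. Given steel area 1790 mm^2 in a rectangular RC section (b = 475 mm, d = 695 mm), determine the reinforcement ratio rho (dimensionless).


rho = As / (b * d)
= 1790 / (475 * 695)
= 1790 / 330125
= 0.005422 (dimensionless)

0.005422 (dimensionless)


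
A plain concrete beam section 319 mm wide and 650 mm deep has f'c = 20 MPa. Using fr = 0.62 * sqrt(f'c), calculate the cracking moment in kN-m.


fr = 0.62 * sqrt(20) = 0.62 * 4.4721 = 2.7727 MPa
I = 319 * 650^3 / 12 = 7300447916.67 mm^4
y_t = 325.0 mm
M_cr = fr * I / y_t = 2.7727 * 7300447916.67 / 325.0 N-mm
= 62.2835 kN-m

62.2835 kN-m


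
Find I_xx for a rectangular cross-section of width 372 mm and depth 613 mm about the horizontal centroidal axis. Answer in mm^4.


I = b * h^3 / 12
= 372 * 613^3 / 12
= 372 * 230346397 / 12
= 7140738307.0 mm^4

7140738307.0 mm^4


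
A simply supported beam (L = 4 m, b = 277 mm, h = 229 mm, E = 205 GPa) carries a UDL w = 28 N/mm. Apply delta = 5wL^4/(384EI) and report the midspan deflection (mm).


I = 277 * 229^3 / 12 = 277207496.08 mm^4
L = 4000.0 mm, w = 28 N/mm, E = 205000.0 MPa
delta = 5 * w * L^4 / (384 * E * I)
= 5 * 28 * 4000.0^4 / (384 * 205000.0 * 277207496.08)
= 1.6424 mm

1.6424 mm


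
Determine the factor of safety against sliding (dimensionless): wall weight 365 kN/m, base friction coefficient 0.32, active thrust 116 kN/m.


Resisting force = mu * W = 0.32 * 365 = 116.8 kN/m
FOS = Resisting / Driving = 116.8 / 116
= 1.0069 (dimensionless)

1.0069 (dimensionless)


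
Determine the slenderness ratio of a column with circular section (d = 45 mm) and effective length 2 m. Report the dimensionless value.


Radius of gyration r = d / 4 = 45 / 4 = 11.25 mm
L_eff = 2000.0 mm
Slenderness ratio = L / r = 2000.0 / 11.25 = 177.78 (dimensionless)

177.78 (dimensionless)


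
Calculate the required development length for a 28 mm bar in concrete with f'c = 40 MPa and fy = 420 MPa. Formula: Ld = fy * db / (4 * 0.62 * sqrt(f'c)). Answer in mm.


Ld = (fy * db) / (4 * 0.62 * sqrt(f'c))
= (420 * 28) / (4 * 0.62 * sqrt(40))
= 11760 / 15.6849
= 749.77 mm

749.77 mm


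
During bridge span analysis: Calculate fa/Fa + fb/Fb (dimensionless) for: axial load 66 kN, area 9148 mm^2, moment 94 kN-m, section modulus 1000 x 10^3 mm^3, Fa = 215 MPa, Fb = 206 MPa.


f_a = P / A = 66000.0 / 9148 = 7.2147 MPa
f_b = M / S = 94000000.0 / 1000000.0 = 94.0 MPa
Ratio = f_a / Fa + f_b / Fb
= 7.2147 / 215 + 94.0 / 206
= 0.4899 (dimensionless)

0.4899 (dimensionless)


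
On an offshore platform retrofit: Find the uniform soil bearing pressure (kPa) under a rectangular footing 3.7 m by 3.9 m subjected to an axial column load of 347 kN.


A = 3.7 * 3.9 = 14.43 m^2
q = P / A = 347 / 14.43
= 24.0471 kPa

24.0471 kPa


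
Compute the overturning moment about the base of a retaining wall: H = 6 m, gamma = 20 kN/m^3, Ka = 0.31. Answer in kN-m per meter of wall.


Pa = 0.5 * Ka * gamma * H^2
= 0.5 * 0.31 * 20 * 6^2
= 111.6 kN/m
Arm = H / 3 = 6 / 3 = 2.0 m
Mo = Pa * arm = Pa * H / 3 = 111.6 * 6 / 3 = 223.2 kN-m/m

223.2 kN-m/m


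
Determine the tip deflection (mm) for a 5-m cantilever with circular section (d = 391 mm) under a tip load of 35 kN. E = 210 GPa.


I = pi * d^4 / 64 = pi * 391^4 / 64 = 1147299827.52 mm^4
L = 5000.0 mm, P = 35000.0 N, E = 210000.0 MPa
delta = P * L^3 / (3 * E * I)
= 35000.0 * 5000.0^3 / (3 * 210000.0 * 1147299827.52)
= 6.0529 mm

6.0529 mm


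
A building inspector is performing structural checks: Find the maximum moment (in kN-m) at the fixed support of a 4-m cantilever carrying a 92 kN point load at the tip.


For a cantilever with a point load at the free end:
M_max = P * L = 92 * 4 = 368 kN-m

368 kN-m


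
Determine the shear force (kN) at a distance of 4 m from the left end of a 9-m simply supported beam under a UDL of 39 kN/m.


R_A = w * L / 2 = 39 * 9 / 2 = 175.5 kN
V(x) = R_A - w * x = 175.5 - 39 * 4
= 19.5 kN

19.5 kN


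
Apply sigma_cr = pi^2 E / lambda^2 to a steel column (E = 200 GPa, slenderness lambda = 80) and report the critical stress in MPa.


sigma_cr = pi^2 * E / lambda^2
= 9.8696 * 200000.0 / 80^2
= 9.8696 * 200000.0 / 6400
= 308.4251 MPa

308.4251 MPa


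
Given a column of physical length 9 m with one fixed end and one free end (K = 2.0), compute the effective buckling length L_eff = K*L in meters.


L_eff = K * L
= 2.0 * 9
= 18.0 m

18.0 m


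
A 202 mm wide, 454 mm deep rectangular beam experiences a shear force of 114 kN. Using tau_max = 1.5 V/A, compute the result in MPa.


A = b * h = 202 * 454 = 91708 mm^2
V = 114 kN = 114000.0 N
tau_max = 1.5 * V / A = 1.5 * 114000.0 / 91708
= 1.8646 MPa

1.8646 MPa


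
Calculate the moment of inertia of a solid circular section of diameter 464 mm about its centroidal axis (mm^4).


r = d / 2 = 464 / 2 = 232.0 mm
I = pi * r^4 / 4 = pi * 232.0^4 / 4
= 2275316524.67 mm^4

2275316524.67 mm^4


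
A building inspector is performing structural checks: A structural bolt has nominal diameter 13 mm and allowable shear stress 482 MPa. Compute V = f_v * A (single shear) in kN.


A = pi * d^2 / 4 = pi * 13^2 / 4 = 132.7323 mm^2
V = f_v * A / 1000 = 482 * 132.7323 / 1000
= 63.977 kN

63.977 kN


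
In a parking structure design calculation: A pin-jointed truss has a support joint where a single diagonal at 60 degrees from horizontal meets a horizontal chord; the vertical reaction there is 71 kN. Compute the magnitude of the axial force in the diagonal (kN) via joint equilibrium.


At the joint, only the diagonal has a vertical component, so vertical equilibrium gives:
F * sin(60) = 71
F = 71 / sin(60)
= 71 / 0.866025
= 81.98 kN

81.98 kN


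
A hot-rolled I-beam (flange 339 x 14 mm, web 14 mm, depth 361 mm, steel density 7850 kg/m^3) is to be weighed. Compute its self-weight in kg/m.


A_flanges = 2 * 339 * 14 = 9492 mm^2
A_web = (361 - 2 * 14) * 14 = 4662 mm^2
A_total = 9492 + 4662 = 14154 mm^2 = 0.014154 m^2
Weight = rho * A = 7850 * 0.014154 = 111.1089 kg/m

111.1089 kg/m


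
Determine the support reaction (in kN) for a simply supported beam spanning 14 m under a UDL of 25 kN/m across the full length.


Total load = w * L = 25 * 14 = 350 kN
By symmetry, each reaction R = total / 2 = 350 / 2 = 175.0 kN

175.0 kN


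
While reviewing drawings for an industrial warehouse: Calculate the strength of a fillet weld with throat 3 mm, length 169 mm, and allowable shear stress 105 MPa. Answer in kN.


Strength = throat * length * allowable stress
= 3 * 169 * 105 N
= 53235 N
= 53.23 kN

53.23 kN


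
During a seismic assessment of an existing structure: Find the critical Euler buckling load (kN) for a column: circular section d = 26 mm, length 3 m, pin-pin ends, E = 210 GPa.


I = pi * d^4 / 64 = 22431.76 mm^4
L = 3000.0 mm
P_cr = pi^2 * E * I / L^2
= 9.8696 * 210000.0 * 22431.76 / 3000.0^2
= 5165.83 N = 5.1658 kN

5.1658 kN


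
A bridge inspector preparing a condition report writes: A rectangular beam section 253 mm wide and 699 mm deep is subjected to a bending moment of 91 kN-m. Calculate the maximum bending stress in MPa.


I = b * h^3 / 12 = 253 * 699^3 / 12 = 7200635087.25 mm^4
y = h / 2 = 699 / 2 = 349.5 mm
M = 91 kN-m = 91000000.0 N-mm
sigma = M * y / I = 91000000.0 * 349.5 / 7200635087.25
= 4.42 MPa

4.42 MPa


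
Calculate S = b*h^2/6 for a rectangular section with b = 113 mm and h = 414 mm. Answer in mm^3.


S = b * h^2 / 6
= 113 * 414^2 / 6
= 113 * 171396 / 6
= 3227958.0 mm^3

3227958.0 mm^3


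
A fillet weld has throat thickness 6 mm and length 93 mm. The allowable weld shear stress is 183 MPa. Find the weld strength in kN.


Strength = throat * length * allowable stress
= 6 * 93 * 183 N
= 102114 N
= 102.11 kN

102.11 kN


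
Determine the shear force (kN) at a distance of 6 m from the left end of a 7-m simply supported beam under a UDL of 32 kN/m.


R_A = w * L / 2 = 32 * 7 / 2 = 112.0 kN
V(x) = R_A - w * x = 112.0 - 32 * 6
= -80.0 kN

-80.0 kN


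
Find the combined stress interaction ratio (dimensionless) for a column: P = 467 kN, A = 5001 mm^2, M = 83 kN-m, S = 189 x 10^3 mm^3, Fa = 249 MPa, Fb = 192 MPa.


f_a = P / A = 467000.0 / 5001 = 93.3813 MPa
f_b = M / S = 83000000.0 / 189000.0 = 439.1534 MPa
Ratio = f_a / Fa + f_b / Fb
= 93.3813 / 249 + 439.1534 / 192
= 2.6623 (dimensionless)

2.6623 (dimensionless)


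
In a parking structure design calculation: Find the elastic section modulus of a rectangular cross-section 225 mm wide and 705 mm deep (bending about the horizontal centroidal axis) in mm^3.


S = b * h^2 / 6
= 225 * 705^2 / 6
= 225 * 497025 / 6
= 18638437.5 mm^3

18638437.5 mm^3


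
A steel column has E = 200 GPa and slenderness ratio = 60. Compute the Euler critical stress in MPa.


sigma_cr = pi^2 * E / lambda^2
= 9.8696 * 200000.0 / 60^2
= 9.8696 * 200000.0 / 3600
= 548.3114 MPa

548.3114 MPa


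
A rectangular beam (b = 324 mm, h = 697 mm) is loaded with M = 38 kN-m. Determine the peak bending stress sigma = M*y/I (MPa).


I = b * h^3 / 12 = 324 * 697^3 / 12 = 9142439571.0 mm^4
y = h / 2 = 697 / 2 = 348.5 mm
M = 38 kN-m = 38000000.0 N-mm
sigma = M * y / I = 38000000.0 * 348.5 / 9142439571.0
= 1.45 MPa

1.45 MPa


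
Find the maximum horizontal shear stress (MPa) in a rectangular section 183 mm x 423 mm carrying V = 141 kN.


A = b * h = 183 * 423 = 77409 mm^2
V = 141 kN = 141000.0 N
tau_max = 1.5 * V / A = 1.5 * 141000.0 / 77409
= 2.7322 MPa

2.7322 MPa


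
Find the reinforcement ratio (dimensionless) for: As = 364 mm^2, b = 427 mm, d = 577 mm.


rho = As / (b * d)
= 364 / (427 * 577)
= 364 / 246379
= 0.001477 (dimensionless)

0.001477 (dimensionless)


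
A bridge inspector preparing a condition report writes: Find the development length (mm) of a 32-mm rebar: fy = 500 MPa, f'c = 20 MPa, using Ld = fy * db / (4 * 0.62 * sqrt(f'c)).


Ld = (fy * db) / (4 * 0.62 * sqrt(f'c))
= (500 * 32) / (4 * 0.62 * sqrt(20))
= 16000 / 11.0909
= 1442.62 mm

1442.62 mm


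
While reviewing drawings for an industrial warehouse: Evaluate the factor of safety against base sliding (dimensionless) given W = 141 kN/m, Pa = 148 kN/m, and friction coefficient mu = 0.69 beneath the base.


Resisting force = mu * W = 0.69 * 141 = 97.29 kN/m
FOS = Resisting / Driving = 97.29 / 148
= 0.6574 (dimensionless)

0.6574 (dimensionless)
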